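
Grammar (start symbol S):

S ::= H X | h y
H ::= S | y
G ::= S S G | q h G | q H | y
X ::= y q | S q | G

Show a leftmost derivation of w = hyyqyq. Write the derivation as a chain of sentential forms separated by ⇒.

S ⇒ HX   [S ::= H X]
HX ⇒ SX   [H ::= S]
SX ⇒ HXX   [S ::= H X]
HXX ⇒ SXX   [H ::= S]
SXX ⇒ hyXX   [S ::= h y]
hyXX ⇒ hyyqX   [X ::= y q]
hyyqX ⇒ hyyqyq   [X ::= y q]

S⇒HX⇒SX⇒HXX⇒SXX⇒hyXX⇒hyyqX⇒hyyqyq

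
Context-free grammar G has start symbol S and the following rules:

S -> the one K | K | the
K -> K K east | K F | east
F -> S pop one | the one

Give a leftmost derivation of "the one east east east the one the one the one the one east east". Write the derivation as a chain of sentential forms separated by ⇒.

S ⇒ the one K   [S -> the one K]
the one K ⇒ the one K K east   [K -> K K east]
the one K K east ⇒ the one K F K east   [K -> K F]
the one K F K east ⇒ the one K F F K east   [K -> K F]
the one K F F K east ⇒ the one K F F F K east   [K -> K F]
the one K F F F K east ⇒ the one K F F F F K east   [K -> K F]
the one K F F F F K east ⇒ the one K K east F F F F K east   [K -> K K east]
the one K K east F F F F K east ⇒ the one east K east F F F F K east   [K -> east]
the one east K east F F F F K east ⇒ the one east east east F F F F K east   [K -> east]
the one east east east F F F F K east ⇒ the one east east east the one F F F K east   [F -> the one]
the one east east east the one F F F K east ⇒ the one east east east the one the one F F K east   [F -> the one]
the one east east east the one the one F F K east ⇒ the one east east east the one the one the one F K east   [F -> the one]
the one east east east the one the one the one F K east ⇒ the one east east east the one the one the one the one K east   [F -> the one]
the one east east east the one the one the one the one K east ⇒ the one east east east the one the one the one the one east east   [K -> east]

S ⇒ the one K ⇒ the one K K east ⇒ the one K F K east ⇒ the one K F F K east ⇒ the one K F F F K east ⇒ the one K F F F F K east ⇒ the one K K east F F F F K east ⇒ the one east K east F F F F K east ⇒ the one east east east F F F F K east ⇒ the one east east east the one F F F K east ⇒ the one east east east the one the one F F K east ⇒ the one east east east the one the one the one F K east ⇒ the one east east east the one the one the one the one K east ⇒ the one east east east the one the one the one the one east east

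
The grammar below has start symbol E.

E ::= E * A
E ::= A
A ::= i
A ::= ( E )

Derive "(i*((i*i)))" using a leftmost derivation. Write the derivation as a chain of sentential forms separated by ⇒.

E⇒A⇒(E)⇒(E*A)⇒(A*A)⇒(i*A)⇒(i*(E))⇒(i*(A))⇒(i*((E)))⇒(i*((E*A)))⇒(i*((A*A)))⇒(i*((i*A)))⇒(i*((i*i)))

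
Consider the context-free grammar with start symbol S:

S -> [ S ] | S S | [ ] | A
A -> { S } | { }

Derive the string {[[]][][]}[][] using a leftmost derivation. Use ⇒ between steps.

S ⇒ SS ⇒ SSS ⇒ ASS ⇒ {S}SS ⇒ {SS}SS ⇒ {SSS}SS ⇒ {[S]SS}SS ⇒ {[[]]SS}SS ⇒ {[[]][]S}SS ⇒ {[[]][][]}SS ⇒ {[[]][][]}[]S ⇒ {[[]][][]}[][]

S ⇒ SS   [S -> S S]
SS ⇒ SSS   [S -> S S]
SSS ⇒ ASS   [S -> A]
ASS ⇒ {S}SS   [A -> { S }]
{S}SS ⇒ {SS}SS   [S -> S S]
{SS}SS ⇒ {SSS}SS   [S -> S S]
{SSS}SS ⇒ {[S]SS}SS   [S -> [ S ]]
{[S]SS}SS ⇒ {[[]]SS}SS   [S -> [ ]]
{[[]]SS}SS ⇒ {[[]][]S}SS   [S -> [ ]]
{[[]][]S}SS ⇒ {[[]][][]}SS   [S -> [ ]]
{[[]][][]}SS ⇒ {[[]][][]}[]S   [S -> [ ]]
{[[]][][]}[]S ⇒ {[[]][][]}[][]   [S -> [ ]]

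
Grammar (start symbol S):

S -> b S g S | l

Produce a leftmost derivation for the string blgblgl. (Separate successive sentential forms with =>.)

S => bSgS   [S -> b S g S]
bSgS => blgS   [S -> l]
blgS => blgbSgS   [S -> b S g S]
blgbSgS => blgblgS   [S -> l]
blgblgS => blgblgl   [S -> l]

S => bSgS => blgS => blgbSgS => blgblgS => blgblgl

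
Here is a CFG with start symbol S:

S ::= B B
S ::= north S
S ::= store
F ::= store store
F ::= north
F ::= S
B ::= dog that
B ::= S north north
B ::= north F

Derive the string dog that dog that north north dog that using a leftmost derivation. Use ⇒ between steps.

S ⇒ B B ⇒ S north north B ⇒ B B north north B ⇒ dog that B north north B ⇒ dog that dog that north north B ⇒ dog that dog that north north dog that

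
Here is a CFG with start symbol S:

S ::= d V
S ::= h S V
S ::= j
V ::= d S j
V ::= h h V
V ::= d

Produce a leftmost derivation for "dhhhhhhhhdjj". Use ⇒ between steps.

S ⇒ dV ⇒ dhhV ⇒ dhhhhV ⇒ dhhhhhhV ⇒ dhhhhhhhhV ⇒ dhhhhhhhhdSj ⇒ dhhhhhhhhdjj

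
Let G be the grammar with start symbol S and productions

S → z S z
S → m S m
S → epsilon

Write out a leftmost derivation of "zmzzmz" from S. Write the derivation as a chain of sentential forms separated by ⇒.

S ⇒ zSz   [S → z S z]
zSz ⇒ zmSmz   [S → m S m]
zmSmz ⇒ zmzSzmz   [S → z S z]
zmzSzmz ⇒ zmzzmz   [S → epsilon]

S ⇒ zSz ⇒ zmSmz ⇒ zmzSzmz ⇒ zmzzmz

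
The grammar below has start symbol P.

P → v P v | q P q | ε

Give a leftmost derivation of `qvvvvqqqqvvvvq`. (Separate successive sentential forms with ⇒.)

P ⇒ qPq ⇒ qvPvq ⇒ qvvPvvq ⇒ qvvvPvvvq ⇒ qvvvvPvvvvq ⇒ qvvvvqPqvvvvq ⇒ qvvvvqqPqqvvvvq ⇒ qvvvvqqqqvvvvq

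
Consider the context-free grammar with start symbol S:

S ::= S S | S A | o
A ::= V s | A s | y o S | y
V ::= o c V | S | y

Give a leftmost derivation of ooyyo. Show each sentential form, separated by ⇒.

S ⇒ SS ⇒ SSS ⇒ oSS ⇒ oSAS ⇒ oSAAS ⇒ ooAAS ⇒ ooyAS ⇒ ooyyS ⇒ ooyyo

S ⇒ SS   [S ::= S S]
SS ⇒ SSS   [S ::= S S]
SSS ⇒ oSS   [S ::= o]
oSS ⇒ oSAS   [S ::= S A]
oSAS ⇒ oSAAS   [S ::= S A]
oSAAS ⇒ ooAAS   [S ::= o]
ooAAS ⇒ ooyAS   [A ::= y]
ooyAS ⇒ ooyyS   [A ::= y]
ooyyS ⇒ ooyyo   [S ::= o]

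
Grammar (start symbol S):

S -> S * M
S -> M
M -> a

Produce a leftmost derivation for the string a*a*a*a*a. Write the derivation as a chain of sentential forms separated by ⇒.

S⇒S*M⇒S*M*M⇒S*M*M*M⇒S*M*M*M*M⇒M*M*M*M*M⇒a*M*M*M*M⇒a*a*M*M*M⇒a*a*a*M*M⇒a*a*a*a*M⇒a*a*a*a*a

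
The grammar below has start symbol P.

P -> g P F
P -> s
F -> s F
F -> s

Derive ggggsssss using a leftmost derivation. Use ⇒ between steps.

P⇒gPF⇒ggPFF⇒gggPFFF⇒ggggPFFFF⇒ggggsFFFF⇒ggggssFFF⇒ggggsssFF⇒ggggssssF⇒ggggsssss

P ⇒ gPF   [P -> g P F]
gPF ⇒ ggPFF   [P -> g P F]
ggPFF ⇒ gggPFFF   [P -> g P F]
gggPFFF ⇒ ggggPFFFF   [P -> g P F]
ggggPFFFF ⇒ ggggsFFFF   [P -> s]
ggggsFFFF ⇒ ggggssFFF   [F -> s]
ggggssFFF ⇒ ggggsssFF   [F -> s]
ggggsssFF ⇒ ggggssssF   [F -> s]
ggggssssF ⇒ ggggsssss   [F -> s]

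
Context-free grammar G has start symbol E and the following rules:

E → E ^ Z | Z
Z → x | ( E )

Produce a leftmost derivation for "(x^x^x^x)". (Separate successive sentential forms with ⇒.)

E ⇒ Z   [E → Z]
Z ⇒ (E)   [Z → ( E )]
(E) ⇒ (E^Z)   [E → E ^ Z]
(E^Z) ⇒ (E^Z^Z)   [E → E ^ Z]
(E^Z^Z) ⇒ (E^Z^Z^Z)   [E → E ^ Z]
(E^Z^Z^Z) ⇒ (Z^Z^Z^Z)   [E → Z]
(Z^Z^Z^Z) ⇒ (x^Z^Z^Z)   [Z → x]
(x^Z^Z^Z) ⇒ (x^x^Z^Z)   [Z → x]
(x^x^Z^Z) ⇒ (x^x^x^Z)   [Z → x]
(x^x^x^Z) ⇒ (x^x^x^x)   [Z → x]

E ⇒ Z ⇒ (E) ⇒ (E^Z) ⇒ (E^Z^Z) ⇒ (E^Z^Z^Z) ⇒ (Z^Z^Z^Z) ⇒ (x^Z^Z^Z) ⇒ (x^x^Z^Z) ⇒ (x^x^x^Z) ⇒ (x^x^x^x)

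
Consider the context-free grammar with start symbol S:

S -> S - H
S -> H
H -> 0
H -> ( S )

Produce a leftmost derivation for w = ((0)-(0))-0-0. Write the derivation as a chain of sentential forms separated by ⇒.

S ⇒ S-H ⇒ S-H-H ⇒ H-H-H ⇒ (S)-H-H ⇒ (S-H)-H-H ⇒ (H-H)-H-H ⇒ ((S)-H)-H-H ⇒ ((H)-H)-H-H ⇒ ((0)-H)-H-H ⇒ ((0)-(S))-H-H ⇒ ((0)-(H))-H-H ⇒ ((0)-(0))-H-H ⇒ ((0)-(0))-0-H ⇒ ((0)-(0))-0-0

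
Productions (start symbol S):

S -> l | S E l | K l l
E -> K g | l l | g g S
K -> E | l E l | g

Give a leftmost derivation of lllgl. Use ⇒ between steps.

S ⇒ SEl ⇒ lEl ⇒ lKgl ⇒ lEgl ⇒ lllgl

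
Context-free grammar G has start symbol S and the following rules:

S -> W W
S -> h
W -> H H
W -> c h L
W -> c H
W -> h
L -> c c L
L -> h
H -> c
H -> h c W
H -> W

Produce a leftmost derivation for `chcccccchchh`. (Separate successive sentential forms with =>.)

S=>WW=>chLW=>chccLW=>chccccLW=>chccccccLW=>chcccccchW=>chcccccchchL=>chcccccchchh

S => WW   [S -> W W]
WW => chLW   [W -> c h L]
chLW => chccLW   [L -> c c L]
chccLW => chccccLW   [L -> c c L]
chccccLW => chccccccLW   [L -> c c L]
chccccccLW => chcccccchW   [L -> h]
chcccccchW => chcccccchchL   [W -> c h L]
chcccccchchL => chcccccchchh   [L -> h]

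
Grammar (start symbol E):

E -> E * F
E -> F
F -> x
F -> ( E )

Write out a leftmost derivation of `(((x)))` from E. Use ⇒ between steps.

E ⇒ F   [E -> F]
F ⇒ (E)   [F -> ( E )]
(E) ⇒ (F)   [E -> F]
(F) ⇒ ((E))   [F -> ( E )]
((E)) ⇒ ((F))   [E -> F]
((F)) ⇒ (((E)))   [F -> ( E )]
(((E))) ⇒ (((F)))   [E -> F]
(((F))) ⇒ (((x)))   [F -> x]

E ⇒ F ⇒ (E) ⇒ (F) ⇒ ((E)) ⇒ ((F)) ⇒ (((E))) ⇒ (((F))) ⇒ (((x)))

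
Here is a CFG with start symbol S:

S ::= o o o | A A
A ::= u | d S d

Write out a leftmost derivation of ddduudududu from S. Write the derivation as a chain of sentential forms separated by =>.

S=>AA=>dSdA=>dAAdA=>ddSdAdA=>ddAAdAdA=>dddSdAdAdA=>dddAAdAdAdA=>ddduAdAdAdA=>ddduudAdAdA=>ddduududAdA=>ddduudududA=>ddduudududu

S => AA   [S ::= A A]
AA => dSdA   [A ::= d S d]
dSdA => dAAdA   [S ::= A A]
dAAdA => ddSdAdA   [A ::= d S d]
ddSdAdA => ddAAdAdA   [S ::= A A]
ddAAdAdA => dddSdAdAdA   [A ::= d S d]
dddSdAdAdA => dddAAdAdAdA   [S ::= A A]
dddAAdAdAdA => ddduAdAdAdA   [A ::= u]
ddduAdAdAdA => ddduudAdAdA   [A ::= u]
ddduudAdAdA => ddduududAdA   [A ::= u]
ddduududAdA => ddduudududA   [A ::= u]
ddduudududA => ddduudududu   [A ::= u]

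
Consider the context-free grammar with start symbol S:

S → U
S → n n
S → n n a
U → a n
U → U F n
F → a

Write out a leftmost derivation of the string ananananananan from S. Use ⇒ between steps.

S ⇒ U ⇒ UFn ⇒ UFnFn ⇒ UFnFnFn ⇒ UFnFnFnFn ⇒ UFnFnFnFnFn ⇒ UFnFnFnFnFnFn ⇒ anFnFnFnFnFnFn ⇒ ananFnFnFnFnFn ⇒ anananFnFnFnFn ⇒ ananananFnFnFn ⇒ anananananFnFn ⇒ ananananananFn ⇒ ananananananan

S ⇒ U   [S → U]
U ⇒ UFn   [U → U F n]
UFn ⇒ UFnFn   [U → U F n]
UFnFn ⇒ UFnFnFn   [U → U F n]
UFnFnFn ⇒ UFnFnFnFn   [U → U F n]
UFnFnFnFn ⇒ UFnFnFnFnFn   [U → U F n]
UFnFnFnFnFn ⇒ UFnFnFnFnFnFn   [U → U F n]
UFnFnFnFnFnFn ⇒ anFnFnFnFnFnFn   [U → a n]
anFnFnFnFnFnFn ⇒ ananFnFnFnFnFn   [F → a]
ananFnFnFnFnFn ⇒ anananFnFnFnFn   [F → a]
anananFnFnFnFn ⇒ ananananFnFnFn   [F → a]
ananananFnFnFn ⇒ anananananFnFn   [F → a]
anananananFnFn ⇒ ananananananFn   [F → a]
ananananananFn ⇒ ananananananan   [F → a]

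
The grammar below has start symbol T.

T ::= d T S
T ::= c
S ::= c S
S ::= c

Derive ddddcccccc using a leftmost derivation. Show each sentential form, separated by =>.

T => dTS => ddTSS => dddTSSS => ddddTSSSS => ddddcSSSS => ddddccSSSS => ddddcccSSS => ddddccccSS => ddddcccccS => ddddcccccc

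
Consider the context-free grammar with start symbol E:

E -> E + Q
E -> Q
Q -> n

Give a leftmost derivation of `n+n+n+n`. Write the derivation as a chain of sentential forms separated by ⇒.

E⇒E+Q⇒E+Q+Q⇒E+Q+Q+Q⇒Q+Q+Q+Q⇒n+Q+Q+Q⇒n+n+Q+Q⇒n+n+n+Q⇒n+n+n+n

E ⇒ E+Q   [E -> E + Q]
E+Q ⇒ E+Q+Q   [E -> E + Q]
E+Q+Q ⇒ E+Q+Q+Q   [E -> E + Q]
E+Q+Q+Q ⇒ Q+Q+Q+Q   [E -> Q]
Q+Q+Q+Q ⇒ n+Q+Q+Q   [Q -> n]
n+Q+Q+Q ⇒ n+n+Q+Q   [Q -> n]
n+n+Q+Q ⇒ n+n+n+Q   [Q -> n]
n+n+n+Q ⇒ n+n+n+n   [Q -> n]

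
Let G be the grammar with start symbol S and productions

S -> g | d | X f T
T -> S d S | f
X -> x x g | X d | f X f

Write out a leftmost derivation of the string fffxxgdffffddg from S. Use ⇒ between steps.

S ⇒ XfT ⇒ fXffT ⇒ ffXfffT ⇒ fffXffffT ⇒ fffXdffffT ⇒ fffxxgdffffT ⇒ fffxxgdffffSdS ⇒ fffxxgdffffddS ⇒ fffxxgdffffddg

S ⇒ XfT   [S -> X f T]
XfT ⇒ fXffT   [X -> f X f]
fXffT ⇒ ffXfffT   [X -> f X f]
ffXfffT ⇒ fffXffffT   [X -> f X f]
fffXffffT ⇒ fffXdffffT   [X -> X d]
fffXdffffT ⇒ fffxxgdffffT   [X -> x x g]
fffxxgdffffT ⇒ fffxxgdffffSdS   [T -> S d S]
fffxxgdffffSdS ⇒ fffxxgdffffddS   [S -> d]
fffxxgdffffddS ⇒ fffxxgdffffddg   [S -> g]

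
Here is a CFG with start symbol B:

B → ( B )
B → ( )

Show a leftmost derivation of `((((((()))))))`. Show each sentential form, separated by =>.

B => (B)   [B → ( B )]
(B) => ((B))   [B → ( B )]
((B)) => (((B)))   [B → ( B )]
(((B))) => ((((B))))   [B → ( B )]
((((B)))) => (((((B)))))   [B → ( B )]
(((((B))))) => ((((((B))))))   [B → ( B )]
((((((B)))))) => ((((((()))))))   [B → ( )]

B=>(B)=>((B))=>(((B)))=>((((B))))=>(((((B)))))=>((((((B))))))=>((((((()))))))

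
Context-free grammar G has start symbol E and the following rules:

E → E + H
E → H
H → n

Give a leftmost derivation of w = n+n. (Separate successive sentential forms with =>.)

E => E+H => H+H => n+H => n+n

E => E+H   [E → E + H]
E+H => H+H   [E → H]
H+H => n+H   [H → n]
n+H => n+n   [H → n]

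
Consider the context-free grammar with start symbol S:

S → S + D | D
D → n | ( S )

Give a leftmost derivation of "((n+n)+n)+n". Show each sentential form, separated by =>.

S => S+D   [S → S + D]
S+D => D+D   [S → D]
D+D => (S)+D   [D → ( S )]
(S)+D => (S+D)+D   [S → S + D]
(S+D)+D => (D+D)+D   [S → D]
(D+D)+D => ((S)+D)+D   [D → ( S )]
((S)+D)+D => ((S+D)+D)+D   [S → S + D]
((S+D)+D)+D => ((D+D)+D)+D   [S → D]
((D+D)+D)+D => ((n+D)+D)+D   [D → n]
((n+D)+D)+D => ((n+n)+D)+D   [D → n]
((n+n)+D)+D => ((n+n)+n)+D   [D → n]
((n+n)+n)+D => ((n+n)+n)+n   [D → n]

S => S+D => D+D => (S)+D => (S+D)+D => (D+D)+D => ((S)+D)+D => ((S+D)+D)+D => ((D+D)+D)+D => ((n+D)+D)+D => ((n+n)+D)+D => ((n+n)+n)+D => ((n+n)+n)+n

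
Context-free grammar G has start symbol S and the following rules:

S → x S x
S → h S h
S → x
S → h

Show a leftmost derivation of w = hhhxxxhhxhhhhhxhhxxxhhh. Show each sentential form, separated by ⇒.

S⇒hSh⇒hhShh⇒hhhShhh⇒hhhxSxhhh⇒hhhxxSxxhhh⇒hhhxxxSxxxhhh⇒hhhxxxhShxxxhhh⇒hhhxxxhhShhxxxhhh⇒hhhxxxhhxSxhhxxxhhh⇒hhhxxxhhxhShxhhxxxhhh⇒hhhxxxhhxhhShhxhhxxxhhh⇒hhhxxxhhxhhhhhxhhxxxhhh

S ⇒ hSh   [S → h S h]
hSh ⇒ hhShh   [S → h S h]
hhShh ⇒ hhhShhh   [S → h S h]
hhhShhh ⇒ hhhxSxhhh   [S → x S x]
hhhxSxhhh ⇒ hhhxxSxxhhh   [S → x S x]
hhhxxSxxhhh ⇒ hhhxxxSxxxhhh   [S → x S x]
hhhxxxSxxxhhh ⇒ hhhxxxhShxxxhhh   [S → h S h]
hhhxxxhShxxxhhh ⇒ hhhxxxhhShhxxxhhh   [S → h S h]
hhhxxxhhShhxxxhhh ⇒ hhhxxxhhxSxhhxxxhhh   [S → x S x]
hhhxxxhhxSxhhxxxhhh ⇒ hhhxxxhhxhShxhhxxxhhh   [S → h S h]
hhhxxxhhxhShxhhxxxhhh ⇒ hhhxxxhhxhhShhxhhxxxhhh   [S → h S h]
hhhxxxhhxhhShhxhhxxxhhh ⇒ hhhxxxhhxhhhhhxhhxxxhhh   [S → h]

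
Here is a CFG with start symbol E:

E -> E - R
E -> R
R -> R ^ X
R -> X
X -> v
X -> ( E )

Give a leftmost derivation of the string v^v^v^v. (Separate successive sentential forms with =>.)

E=>R=>R^X=>R^X^X=>R^X^X^X=>X^X^X^X=>v^X^X^X=>v^v^X^X=>v^v^v^X=>v^v^v^v

E => R   [E -> R]
R => R^X   [R -> R ^ X]
R^X => R^X^X   [R -> R ^ X]
R^X^X => R^X^X^X   [R -> R ^ X]
R^X^X^X => X^X^X^X   [R -> X]
X^X^X^X => v^X^X^X   [X -> v]
v^X^X^X => v^v^X^X   [X -> v]
v^v^X^X => v^v^v^X   [X -> v]
v^v^v^X => v^v^v^v   [X -> v]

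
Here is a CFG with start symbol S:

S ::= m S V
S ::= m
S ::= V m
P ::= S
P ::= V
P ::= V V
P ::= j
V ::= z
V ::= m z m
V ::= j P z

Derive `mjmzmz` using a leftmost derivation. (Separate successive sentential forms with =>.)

S=>mSV=>mVmV=>mjPzmV=>mjSzmV=>mjmzmV=>mjmzmz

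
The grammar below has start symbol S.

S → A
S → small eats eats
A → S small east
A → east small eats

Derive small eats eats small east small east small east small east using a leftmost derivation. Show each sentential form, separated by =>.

S => A => S small east => A small east => S small east small east => A small east small east => S small east small east small east => A small east small east small east => S small east small east small east small east => small eats eats small east small east small east small east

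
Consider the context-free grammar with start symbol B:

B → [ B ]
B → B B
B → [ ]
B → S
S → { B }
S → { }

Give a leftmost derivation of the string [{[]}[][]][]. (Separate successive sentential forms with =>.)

B => BB   [B → B B]
BB => [B]B   [B → [ B ]]
[B]B => [BB]B   [B → B B]
[BB]B => [BBB]B   [B → B B]
[BBB]B => [SBB]B   [B → S]
[SBB]B => [{B}BB]B   [S → { B }]
[{B}BB]B => [{[]}BB]B   [B → [ ]]
[{[]}BB]B => [{[]}[]B]B   [B → [ ]]
[{[]}[]B]B => [{[]}[][]]B   [B → [ ]]
[{[]}[][]]B => [{[]}[][]][]   [B → [ ]]

B => BB => [B]B => [BB]B => [BBB]B => [SBB]B => [{B}BB]B => [{[]}BB]B => [{[]}[]B]B => [{[]}[][]]B => [{[]}[][]][]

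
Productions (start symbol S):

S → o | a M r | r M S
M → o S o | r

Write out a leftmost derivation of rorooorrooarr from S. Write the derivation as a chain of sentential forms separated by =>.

S=>rMS=>roSoS=>rorMSoS=>roroSoSoS=>roroooSoS=>rorooorMSoS=>rorooorrSoS=>rorooorrooS=>rorooorrooaMr=>rorooorrooarr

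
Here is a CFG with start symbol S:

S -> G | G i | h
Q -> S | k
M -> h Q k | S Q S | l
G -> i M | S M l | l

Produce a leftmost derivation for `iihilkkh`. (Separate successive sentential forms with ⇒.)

S⇒G⇒iM⇒iSQS⇒iGQS⇒iiMQS⇒iihQkQS⇒iihSkQS⇒iihGkQS⇒iihiMkQS⇒iihilkQS⇒iihilkkS⇒iihilkkh

S ⇒ G   [S -> G]
G ⇒ iM   [G -> i M]
iM ⇒ iSQS   [M -> S Q S]
iSQS ⇒ iGQS   [S -> G]
iGQS ⇒ iiMQS   [G -> i M]
iiMQS ⇒ iihQkQS   [M -> h Q k]
iihQkQS ⇒ iihSkQS   [Q -> S]
iihSkQS ⇒ iihGkQS   [S -> G]
iihGkQS ⇒ iihiMkQS   [G -> i M]
iihiMkQS ⇒ iihilkQS   [M -> l]
iihilkQS ⇒ iihilkkS   [Q -> k]
iihilkkS ⇒ iihilkkh   [S -> h]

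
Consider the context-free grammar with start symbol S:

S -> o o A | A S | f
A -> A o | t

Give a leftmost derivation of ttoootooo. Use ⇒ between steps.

S ⇒ AS ⇒ tS ⇒ tAS ⇒ tAoS ⇒ ttoS ⇒ ttoooA ⇒ ttoooAo ⇒ ttoooAoo ⇒ ttoooAooo ⇒ ttoootooo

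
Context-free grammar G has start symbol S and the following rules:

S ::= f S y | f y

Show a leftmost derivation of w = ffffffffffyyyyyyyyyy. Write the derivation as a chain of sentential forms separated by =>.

S => fSy   [S ::= f S y]
fSy => ffSyy   [S ::= f S y]
ffSyy => fffSyyy   [S ::= f S y]
fffSyyy => ffffSyyyy   [S ::= f S y]
ffffSyyyy => fffffSyyyyy   [S ::= f S y]
fffffSyyyyy => ffffffSyyyyyy   [S ::= f S y]
ffffffSyyyyyy => fffffffSyyyyyyy   [S ::= f S y]
fffffffSyyyyyyy => ffffffffSyyyyyyyy   [S ::= f S y]
ffffffffSyyyyyyyy => fffffffffSyyyyyyyyy   [S ::= f S y]
fffffffffSyyyyyyyyy => ffffffffffyyyyyyyyyy   [S ::= f y]

S=>fSy=>ffSyy=>fffSyyy=>ffffSyyyy=>fffffSyyyyy=>ffffffSyyyyyy=>fffffffSyyyyyyy=>ffffffffSyyyyyyyy=>fffffffffSyyyyyyyyy=>ffffffffffyyyyyyyyyy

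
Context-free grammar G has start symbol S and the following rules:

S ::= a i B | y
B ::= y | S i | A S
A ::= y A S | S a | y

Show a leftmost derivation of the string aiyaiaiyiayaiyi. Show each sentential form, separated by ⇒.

S ⇒ aiB ⇒ aiAS ⇒ aiyASS ⇒ aiySaSS ⇒ aiyaiBaSS ⇒ aiyaiSiaSS ⇒ aiyaiaiBiaSS ⇒ aiyaiaiyiaSS ⇒ aiyaiaiyiayS ⇒ aiyaiaiyiayaiB ⇒ aiyaiaiyiayaiSi ⇒ aiyaiaiyiayaiyi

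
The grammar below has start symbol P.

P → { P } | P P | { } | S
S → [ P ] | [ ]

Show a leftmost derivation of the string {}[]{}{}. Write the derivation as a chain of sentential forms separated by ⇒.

P ⇒ PP   [P → P P]
PP ⇒ {}P   [P → { }]
{}P ⇒ {}PP   [P → P P]
{}PP ⇒ {}SP   [P → S]
{}SP ⇒ {}[]P   [S → [ ]]
{}[]P ⇒ {}[]PP   [P → P P]
{}[]PP ⇒ {}[]{}P   [P → { }]
{}[]{}P ⇒ {}[]{}{}   [P → { }]

P ⇒ PP ⇒ {}P ⇒ {}PP ⇒ {}SP ⇒ {}[]P ⇒ {}[]PP ⇒ {}[]{}P ⇒ {}[]{}{}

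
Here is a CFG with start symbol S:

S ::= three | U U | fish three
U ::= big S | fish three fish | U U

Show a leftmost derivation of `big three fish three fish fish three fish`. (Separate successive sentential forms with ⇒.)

S ⇒ U U   [S ::= U U]
U U ⇒ U U U   [U ::= U U]
U U U ⇒ big S U U   [U ::= big S]
big S U U ⇒ big three U U   [S ::= three]
big three U U ⇒ big three fish three fish U   [U ::= fish three fish]
big three fish three fish U ⇒ big three fish three fish fish three fish   [U ::= fish three fish]

S ⇒ U U ⇒ U U U ⇒ big S U U ⇒ big three U U ⇒ big three fish three fish U ⇒ big three fish three fish fish three fish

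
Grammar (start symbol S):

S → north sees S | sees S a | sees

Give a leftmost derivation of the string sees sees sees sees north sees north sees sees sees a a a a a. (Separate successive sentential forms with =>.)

S => sees S a   [S → sees S a]
sees S a => sees sees S a a   [S → sees S a]
sees sees S a a => sees sees sees S a a a   [S → sees S a]
sees sees sees S a a a => sees sees sees sees S a a a a   [S → sees S a]
sees sees sees sees S a a a a => sees sees sees sees north sees S a a a a   [S → north sees S]
sees sees sees sees north sees S a a a a => sees sees sees sees north sees north sees S a a a a   [S → north sees S]
sees sees sees sees north sees north sees S a a a a => sees sees sees sees north sees north sees sees S a a a a a   [S → sees S a]
sees sees sees sees north sees north sees sees S a a a a a => sees sees sees sees north sees north sees sees sees a a a a a   [S → sees]

S => sees S a => sees sees S a a => sees sees sees S a a a => sees sees sees sees S a a a a => sees sees sees sees north sees S a a a a => sees sees sees sees north sees north sees S a a a a => sees sees sees sees north sees north sees sees S a a a a a => sees sees sees sees north sees north sees sees sees a a a a a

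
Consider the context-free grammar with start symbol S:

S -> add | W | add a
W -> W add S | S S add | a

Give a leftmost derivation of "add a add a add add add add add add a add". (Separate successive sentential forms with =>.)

S => W => S S add => W S add => S S add S add => W S add S add => S S add S add S add => W S add S add S add => S S add S add S add S add => add a S add S add S add S add => add a add a add S add S add S add => add a add a add add add S add S add => add a add a add add add add add S add => add a add a add add add add add add a add

S => W   [S -> W]
W => S S add   [W -> S S add]
S S add => W S add   [S -> W]
W S add => S S add S add   [W -> S S add]
S S add S add => W S add S add   [S -> W]
W S add S add => S S add S add S add   [W -> S S add]
S S add S add S add => W S add S add S add   [S -> W]
W S add S add S add => S S add S add S add S add   [W -> S S add]
S S add S add S add S add => add a S add S add S add S add   [S -> add a]
add a S add S add S add S add => add a add a add S add S add S add   [S -> add a]
add a add a add S add S add S add => add a add a add add add S add S add   [S -> add]
add a add a add add add S add S add => add a add a add add add add add S add   [S -> add]
add a add a add add add add add S add => add a add a add add add add add add a add   [S -> add a]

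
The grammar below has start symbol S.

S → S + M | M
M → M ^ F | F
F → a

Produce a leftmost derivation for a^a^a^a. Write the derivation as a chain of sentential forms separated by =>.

S => M => M^F => M^F^F => M^F^F^F => F^F^F^F => a^F^F^F => a^a^F^F => a^a^a^F => a^a^a^a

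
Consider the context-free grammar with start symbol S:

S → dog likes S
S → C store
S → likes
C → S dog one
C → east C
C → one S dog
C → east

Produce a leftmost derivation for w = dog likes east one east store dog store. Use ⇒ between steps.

S ⇒ dog likes S ⇒ dog likes C store ⇒ dog likes east C store ⇒ dog likes east one S dog store ⇒ dog likes east one C store dog store ⇒ dog likes east one east store dog store

S ⇒ dog likes S   [S → dog likes S]
dog likes S ⇒ dog likes C store   [S → C store]
dog likes C store ⇒ dog likes east C store   [C → east C]
dog likes east C store ⇒ dog likes east one S dog store   [C → one S dog]
dog likes east one S dog store ⇒ dog likes east one C store dog store   [S → C store]
dog likes east one C store dog store ⇒ dog likes east one east store dog store   [C → east]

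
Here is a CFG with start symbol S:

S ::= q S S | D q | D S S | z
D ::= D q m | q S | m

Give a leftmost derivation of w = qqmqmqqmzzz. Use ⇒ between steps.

S⇒qSS⇒qDSSS⇒qDqmSSS⇒qqSqmSSS⇒qqDqqmSSS⇒qqDqmqqmSSS⇒qqmqmqqmSSS⇒qqmqmqqmzSS⇒qqmqmqqmzzS⇒qqmqmqqmzzz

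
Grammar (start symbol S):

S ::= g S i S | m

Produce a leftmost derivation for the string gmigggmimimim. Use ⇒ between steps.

S ⇒ gSiS   [S ::= g S i S]
gSiS ⇒ gmiS   [S ::= m]
gmiS ⇒ gmigSiS   [S ::= g S i S]
gmigSiS ⇒ gmiggSiSiS   [S ::= g S i S]
gmiggSiSiS ⇒ gmigggSiSiSiS   [S ::= g S i S]
gmigggSiSiSiS ⇒ gmigggmiSiSiS   [S ::= m]
gmigggmiSiSiS ⇒ gmigggmimiSiS   [S ::= m]
gmigggmimiSiS ⇒ gmigggmimimiS   [S ::= m]
gmigggmimimiS ⇒ gmigggmimimim   [S ::= m]

S ⇒ gSiS ⇒ gmiS ⇒ gmigSiS ⇒ gmiggSiSiS ⇒ gmigggSiSiSiS ⇒ gmigggmiSiSiS ⇒ gmigggmimiSiS ⇒ gmigggmimimiS ⇒ gmigggmimimim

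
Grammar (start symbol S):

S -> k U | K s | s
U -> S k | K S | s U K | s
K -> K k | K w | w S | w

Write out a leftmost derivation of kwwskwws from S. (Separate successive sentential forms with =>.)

S => kU => kKS => kwS => kwKs => kwKws => kwKwws => kwKkwws => kwwSkwws => kwwskwws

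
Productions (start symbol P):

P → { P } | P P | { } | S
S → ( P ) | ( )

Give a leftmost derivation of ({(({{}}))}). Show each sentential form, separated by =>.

P=>S=>(P)=>({P})=>({S})=>({(P)})=>({(S)})=>({((P))})=>({(({P}))})=>({(({{}}))})

P => S   [P → S]
S => (P)   [S → ( P )]
(P) => ({P})   [P → { P }]
({P}) => ({S})   [P → S]
({S}) => ({(P)})   [S → ( P )]
({(P)}) => ({(S)})   [P → S]
({(S)}) => ({((P))})   [S → ( P )]
({((P))}) => ({(({P}))})   [P → { P }]
({(({P}))}) => ({(({{}}))})   [P → { }]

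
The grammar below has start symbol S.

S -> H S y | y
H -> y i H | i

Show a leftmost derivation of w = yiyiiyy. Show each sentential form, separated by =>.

S => HSy => yiHSy => yiyiHSy => yiyiiSy => yiyiiyy

S => HSy   [S -> H S y]
HSy => yiHSy   [H -> y i H]
yiHSy => yiyiHSy   [H -> y i H]
yiyiHSy => yiyiiSy   [H -> i]
yiyiiSy => yiyiiyy   [S -> y]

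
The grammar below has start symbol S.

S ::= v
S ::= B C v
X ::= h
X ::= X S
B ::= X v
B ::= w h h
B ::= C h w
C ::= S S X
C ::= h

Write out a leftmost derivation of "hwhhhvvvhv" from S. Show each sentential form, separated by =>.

S=>BCv=>XvCv=>XSvCv=>XSSvCv=>hSSvCv=>hBCvSvCv=>hwhhCvSvCv=>hwhhhvSvCv=>hwhhhvvvCv=>hwhhhvvvhv

S => BCv   [S ::= B C v]
BCv => XvCv   [B ::= X v]
XvCv => XSvCv   [X ::= X S]
XSvCv => XSSvCv   [X ::= X S]
XSSvCv => hSSvCv   [X ::= h]
hSSvCv => hBCvSvCv   [S ::= B C v]
hBCvSvCv => hwhhCvSvCv   [B ::= w h h]
hwhhCvSvCv => hwhhhvSvCv   [C ::= h]
hwhhhvSvCv => hwhhhvvvCv   [S ::= v]
hwhhhvvvCv => hwhhhvvvhv   [C ::= h]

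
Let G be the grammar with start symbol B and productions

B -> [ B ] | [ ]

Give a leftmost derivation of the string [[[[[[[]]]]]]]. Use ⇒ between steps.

B⇒[B]⇒[[B]]⇒[[[B]]]⇒[[[[B]]]]⇒[[[[[B]]]]]⇒[[[[[[B]]]]]]⇒[[[[[[[]]]]]]]

B ⇒ [B]   [B -> [ B ]]
[B] ⇒ [[B]]   [B -> [ B ]]
[[B]] ⇒ [[[B]]]   [B -> [ B ]]
[[[B]]] ⇒ [[[[B]]]]   [B -> [ B ]]
[[[[B]]]] ⇒ [[[[[B]]]]]   [B -> [ B ]]
[[[[[B]]]]] ⇒ [[[[[[B]]]]]]   [B -> [ B ]]
[[[[[[B]]]]]] ⇒ [[[[[[[]]]]]]]   [B -> [ ]]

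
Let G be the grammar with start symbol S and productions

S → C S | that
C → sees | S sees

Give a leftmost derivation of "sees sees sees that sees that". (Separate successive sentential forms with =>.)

S => C S => sees S => sees C S => sees S sees S => sees C S sees S => sees sees S sees S => sees sees C S sees S => sees sees sees S sees S => sees sees sees that sees S => sees sees sees that sees that

S => C S   [S → C S]
C S => sees S   [C → sees]
sees S => sees C S   [S → C S]
sees C S => sees S sees S   [C → S sees]
sees S sees S => sees C S sees S   [S → C S]
sees C S sees S => sees sees S sees S   [C → sees]
sees sees S sees S => sees sees C S sees S   [S → C S]
sees sees C S sees S => sees sees sees S sees S   [C → sees]
sees sees sees S sees S => sees sees sees that sees S   [S → that]
sees sees sees that sees S => sees sees sees that sees that   [S → that]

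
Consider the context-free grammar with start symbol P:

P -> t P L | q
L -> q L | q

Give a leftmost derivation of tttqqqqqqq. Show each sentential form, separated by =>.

P => tPL => ttPLL => tttPLLL => tttqLLL => tttqqLLL => tttqqqLLL => tttqqqqLL => tttqqqqqL => tttqqqqqqL => tttqqqqqqq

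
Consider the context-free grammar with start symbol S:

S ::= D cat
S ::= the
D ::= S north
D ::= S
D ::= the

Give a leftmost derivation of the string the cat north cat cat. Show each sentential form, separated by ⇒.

S ⇒ D cat ⇒ S cat ⇒ D cat cat ⇒ S north cat cat ⇒ D cat north cat cat ⇒ S cat north cat cat ⇒ the cat north cat cat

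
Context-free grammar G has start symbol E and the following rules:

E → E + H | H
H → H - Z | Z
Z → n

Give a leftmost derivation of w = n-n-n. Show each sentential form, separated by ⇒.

E ⇒ H ⇒ H-Z ⇒ H-Z-Z ⇒ Z-Z-Z ⇒ n-Z-Z ⇒ n-n-Z ⇒ n-n-n

E ⇒ H   [E → H]
H ⇒ H-Z   [H → H - Z]
H-Z ⇒ H-Z-Z   [H → H - Z]
H-Z-Z ⇒ Z-Z-Z   [H → Z]
Z-Z-Z ⇒ n-Z-Z   [Z → n]
n-Z-Z ⇒ n-n-Z   [Z → n]
n-n-Z ⇒ n-n-n   [Z → n]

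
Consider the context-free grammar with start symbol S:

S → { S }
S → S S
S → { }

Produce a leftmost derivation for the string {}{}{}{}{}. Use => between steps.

S => SS   [S → S S]
SS => SSS   [S → S S]
SSS => SSSS   [S → S S]
SSSS => {}SSS   [S → { }]
{}SSS => {}{}SS   [S → { }]
{}{}SS => {}{}{}S   [S → { }]
{}{}{}S => {}{}{}SS   [S → S S]
{}{}{}SS => {}{}{}{}S   [S → { }]
{}{}{}{}S => {}{}{}{}{}   [S → { }]

S => SS => SSS => SSSS => {}SSS => {}{}SS => {}{}{}S => {}{}{}SS => {}{}{}{}S => {}{}{}{}{}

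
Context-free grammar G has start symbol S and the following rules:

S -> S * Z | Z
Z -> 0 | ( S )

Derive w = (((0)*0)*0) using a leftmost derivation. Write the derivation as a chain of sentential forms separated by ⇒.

S ⇒ Z ⇒ (S) ⇒ (S*Z) ⇒ (Z*Z) ⇒ ((S)*Z) ⇒ ((S*Z)*Z) ⇒ ((Z*Z)*Z) ⇒ (((S)*Z)*Z) ⇒ (((Z)*Z)*Z) ⇒ (((0)*Z)*Z) ⇒ (((0)*0)*Z) ⇒ (((0)*0)*0)

S ⇒ Z   [S -> Z]
Z ⇒ (S)   [Z -> ( S )]
(S) ⇒ (S*Z)   [S -> S * Z]
(S*Z) ⇒ (Z*Z)   [S -> Z]
(Z*Z) ⇒ ((S)*Z)   [Z -> ( S )]
((S)*Z) ⇒ ((S*Z)*Z)   [S -> S * Z]
((S*Z)*Z) ⇒ ((Z*Z)*Z)   [S -> Z]
((Z*Z)*Z) ⇒ (((S)*Z)*Z)   [Z -> ( S )]
(((S)*Z)*Z) ⇒ (((Z)*Z)*Z)   [S -> Z]
(((Z)*Z)*Z) ⇒ (((0)*Z)*Z)   [Z -> 0]
(((0)*Z)*Z) ⇒ (((0)*0)*Z)   [Z -> 0]
(((0)*0)*Z) ⇒ (((0)*0)*0)   [Z -> 0]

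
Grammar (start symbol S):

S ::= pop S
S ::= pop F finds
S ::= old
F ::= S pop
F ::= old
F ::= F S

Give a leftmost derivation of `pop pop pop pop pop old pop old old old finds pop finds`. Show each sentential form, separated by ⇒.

S ⇒ pop S ⇒ pop pop S ⇒ pop pop pop F finds ⇒ pop pop pop S pop finds ⇒ pop pop pop pop S pop finds ⇒ pop pop pop pop pop F finds pop finds ⇒ pop pop pop pop pop F S finds pop finds ⇒ pop pop pop pop pop F S S finds pop finds ⇒ pop pop pop pop pop F S S S finds pop finds ⇒ pop pop pop pop pop S pop S S S finds pop finds ⇒ pop pop pop pop pop old pop S S S finds pop finds ⇒ pop pop pop pop pop old pop old S S finds pop finds ⇒ pop pop pop pop pop old pop old old S finds pop finds ⇒ pop pop pop pop pop old pop old old old finds pop finds

S ⇒ pop S   [S ::= pop S]
pop S ⇒ pop pop S   [S ::= pop S]
pop pop S ⇒ pop pop pop F finds   [S ::= pop F finds]
pop pop pop F finds ⇒ pop pop pop S pop finds   [F ::= S pop]
pop pop pop S pop finds ⇒ pop pop pop pop S pop finds   [S ::= pop S]
pop pop pop pop S pop finds ⇒ pop pop pop pop pop F finds pop finds   [S ::= pop F finds]
pop pop pop pop pop F finds pop finds ⇒ pop pop pop pop pop F S finds pop finds   [F ::= F S]
pop pop pop pop pop F S finds pop finds ⇒ pop pop pop pop pop F S S finds pop finds   [F ::= F S]
pop pop pop pop pop F S S finds pop finds ⇒ pop pop pop pop pop F S S S finds pop finds   [F ::= F S]
pop pop pop pop pop F S S S finds pop finds ⇒ pop pop pop pop pop S pop S S S finds pop finds   [F ::= S pop]
pop pop pop pop pop S pop S S S finds pop finds ⇒ pop pop pop pop pop old pop S S S finds pop finds   [S ::= old]
pop pop pop pop pop old pop S S S finds pop finds ⇒ pop pop pop pop pop old pop old S S finds pop finds   [S ::= old]
pop pop pop pop pop old pop old S S finds pop finds ⇒ pop pop pop pop pop old pop old old S finds pop finds   [S ::= old]
pop pop pop pop pop old pop old old S finds pop finds ⇒ pop pop pop pop pop old pop old old old finds pop finds   [S ::= old]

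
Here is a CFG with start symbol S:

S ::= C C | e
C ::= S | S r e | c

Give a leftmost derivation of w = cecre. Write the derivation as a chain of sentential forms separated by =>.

S => CC => cC => cSre => cCCre => cSCre => ceCre => cecre

S => CC   [S ::= C C]
CC => cC   [C ::= c]
cC => cSre   [C ::= S r e]
cSre => cCCre   [S ::= C C]
cCCre => cSCre   [C ::= S]
cSCre => ceCre   [S ::= e]
ceCre => cecre   [C ::= c]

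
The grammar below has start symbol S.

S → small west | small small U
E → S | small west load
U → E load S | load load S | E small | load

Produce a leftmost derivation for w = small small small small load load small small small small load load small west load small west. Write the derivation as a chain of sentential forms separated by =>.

S => small small U => small small E load S => small small S load S => small small small small U load S => small small small small load load S load S => small small small small load load small small U load S => small small small small load load small small E load S load S => small small small small load load small small S load S load S => small small small small load load small small small small U load S load S => small small small small load load small small small small load load S load S => small small small small load load small small small small load load small west load S => small small small small load load small small small small load load small west load small west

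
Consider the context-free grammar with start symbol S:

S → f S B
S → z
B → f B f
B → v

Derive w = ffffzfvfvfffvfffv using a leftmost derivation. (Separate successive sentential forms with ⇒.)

S ⇒ fSB   [S → f S B]
fSB ⇒ ffSBB   [S → f S B]
ffSBB ⇒ fffSBBB   [S → f S B]
fffSBBB ⇒ ffffSBBBB   [S → f S B]
ffffSBBBB ⇒ ffffzBBBB   [S → z]
ffffzBBBB ⇒ ffffzfBfBBB   [B → f B f]
ffffzfBfBBB ⇒ ffffzfvfBBB   [B → v]
ffffzfvfBBB ⇒ ffffzfvfvBB   [B → v]
ffffzfvfvBB ⇒ ffffzfvfvfBfB   [B → f B f]
ffffzfvfvfBfB ⇒ ffffzfvfvffBffB   [B → f B f]
ffffzfvfvffBffB ⇒ ffffzfvfvfffBfffB   [B → f B f]
ffffzfvfvfffBfffB ⇒ ffffzfvfvfffvfffB   [B → v]
ffffzfvfvfffvfffB ⇒ ffffzfvfvfffvfffv   [B → v]

S⇒fSB⇒ffSBB⇒fffSBBB⇒ffffSBBBB⇒ffffzBBBB⇒ffffzfBfBBB⇒ffffzfvfBBB⇒ffffzfvfvBB⇒ffffzfvfvfBfB⇒ffffzfvfvffBffB⇒ffffzfvfvfffBfffB⇒ffffzfvfvfffvfffB⇒ffffzfvfvfffvfffv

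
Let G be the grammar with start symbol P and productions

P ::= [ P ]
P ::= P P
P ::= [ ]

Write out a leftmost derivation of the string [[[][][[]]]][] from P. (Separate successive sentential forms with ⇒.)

P ⇒ PP ⇒ [P]P ⇒ [[P]]P ⇒ [[PP]]P ⇒ [[PPP]]P ⇒ [[[]PP]]P ⇒ [[[][]P]]P ⇒ [[[][][P]]]P ⇒ [[[][][[]]]]P ⇒ [[[][][[]]]][]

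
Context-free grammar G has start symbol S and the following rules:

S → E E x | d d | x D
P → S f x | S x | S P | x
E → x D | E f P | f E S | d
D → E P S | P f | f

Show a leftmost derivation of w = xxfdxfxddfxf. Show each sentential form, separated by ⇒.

S ⇒ xD ⇒ xPf ⇒ xSfxf ⇒ xxDfxf ⇒ xxEPSfxf ⇒ xxfESPSfxf ⇒ xxfdSPSfxf ⇒ xxfdxDPSfxf ⇒ xxfdxfPSfxf ⇒ xxfdxfxSfxf ⇒ xxfdxfxddfxf

S ⇒ xD   [S → x D]
xD ⇒ xPf   [D → P f]
xPf ⇒ xSfxf   [P → S f x]
xSfxf ⇒ xxDfxf   [S → x D]
xxDfxf ⇒ xxEPSfxf   [D → E P S]
xxEPSfxf ⇒ xxfESPSfxf   [E → f E S]
xxfESPSfxf ⇒ xxfdSPSfxf   [E → d]
xxfdSPSfxf ⇒ xxfdxDPSfxf   [S → x D]
xxfdxDPSfxf ⇒ xxfdxfPSfxf   [D → f]
xxfdxfPSfxf ⇒ xxfdxfxSfxf   [P → x]
xxfdxfxSfxf ⇒ xxfdxfxddfxf   [S → d d]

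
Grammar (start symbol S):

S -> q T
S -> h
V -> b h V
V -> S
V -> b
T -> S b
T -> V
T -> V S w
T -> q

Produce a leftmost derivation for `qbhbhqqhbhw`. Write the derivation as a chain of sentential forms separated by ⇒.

S ⇒ qT ⇒ qVSw ⇒ qbhVSw ⇒ qbhbhVSw ⇒ qbhbhSSw ⇒ qbhbhqTSw ⇒ qbhbhqVSw ⇒ qbhbhqSSw ⇒ qbhbhqqTSw ⇒ qbhbhqqSbSw ⇒ qbhbhqqhbSw ⇒ qbhbhqqhbhw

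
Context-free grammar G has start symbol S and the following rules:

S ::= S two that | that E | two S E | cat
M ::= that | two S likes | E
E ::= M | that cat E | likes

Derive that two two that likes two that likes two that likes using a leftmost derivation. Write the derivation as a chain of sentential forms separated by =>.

S => that E => that M => that two S likes => that two S two that likes => that two two S E two that likes => that two two S two that E two that likes => that two two that E two that E two that likes => that two two that likes two that E two that likes => that two two that likes two that likes two that likes

S => that E   [S ::= that E]
that E => that M   [E ::= M]
that M => that two S likes   [M ::= two S likes]
that two S likes => that two S two that likes   [S ::= S two that]
that two S two that likes => that two two S E two that likes   [S ::= two S E]
that two two S E two that likes => that two two S two that E two that likes   [S ::= S two that]
that two two S two that E two that likes => that two two that E two that E two that likes   [S ::= that E]
that two two that E two that E two that likes => that two two that likes two that E two that likes   [E ::= likes]
that two two that likes two that E two that likes => that two two that likes two that likes two that likes   [E ::= likes]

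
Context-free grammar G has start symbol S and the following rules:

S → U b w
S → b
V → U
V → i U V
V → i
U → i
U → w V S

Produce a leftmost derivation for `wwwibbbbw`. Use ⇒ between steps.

S ⇒ Ubw   [S → U b w]
Ubw ⇒ wVSbw   [U → w V S]
wVSbw ⇒ wUSbw   [V → U]
wUSbw ⇒ wwVSSbw   [U → w V S]
wwVSSbw ⇒ wwUSSbw   [V → U]
wwUSSbw ⇒ wwwVSSSbw   [U → w V S]
wwwVSSSbw ⇒ wwwiSSSbw   [V → i]
wwwiSSSbw ⇒ wwwibSSbw   [S → b]
wwwibSSbw ⇒ wwwibbSbw   [S → b]
wwwibbSbw ⇒ wwwibbbbw   [S → b]

S ⇒ Ubw ⇒ wVSbw ⇒ wUSbw ⇒ wwVSSbw ⇒ wwUSSbw ⇒ wwwVSSSbw ⇒ wwwiSSSbw ⇒ wwwibSSbw ⇒ wwwibbSbw ⇒ wwwibbbbw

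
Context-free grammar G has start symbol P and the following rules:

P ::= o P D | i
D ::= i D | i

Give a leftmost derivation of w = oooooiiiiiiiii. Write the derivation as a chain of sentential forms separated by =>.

P => oPD   [P ::= o P D]
oPD => ooPDD   [P ::= o P D]
ooPDD => oooPDDD   [P ::= o P D]
oooPDDD => ooooPDDDD   [P ::= o P D]
ooooPDDDD => oooooPDDDDD   [P ::= o P D]
oooooPDDDDD => oooooiDDDDD   [P ::= i]
oooooiDDDDD => oooooiiDDDD   [D ::= i]
oooooiiDDDD => oooooiiiDDDD   [D ::= i D]
oooooiiiDDDD => oooooiiiiDDDD   [D ::= i D]
oooooiiiiDDDD => oooooiiiiiDDDD   [D ::= i D]
oooooiiiiiDDDD => oooooiiiiiiDDD   [D ::= i]
oooooiiiiiiDDD => oooooiiiiiiiDD   [D ::= i]
oooooiiiiiiiDD => oooooiiiiiiiiD   [D ::= i]
oooooiiiiiiiiD => oooooiiiiiiiii   [D ::= i]

P=>oPD=>ooPDD=>oooPDDD=>ooooPDDDD=>oooooPDDDDD=>oooooiDDDDD=>oooooiiDDDD=>oooooiiiDDDD=>oooooiiiiDDDD=>oooooiiiiiDDDD=>oooooiiiiiiDDD=>oooooiiiiiiiDD=>oooooiiiiiiiiD=>oooooiiiiiiiii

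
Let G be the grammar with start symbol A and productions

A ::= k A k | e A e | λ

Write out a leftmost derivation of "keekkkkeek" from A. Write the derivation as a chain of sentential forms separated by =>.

A => kAk => keAek => keeAeek => keekAkeek => keekkAkkeek => keekkkkeek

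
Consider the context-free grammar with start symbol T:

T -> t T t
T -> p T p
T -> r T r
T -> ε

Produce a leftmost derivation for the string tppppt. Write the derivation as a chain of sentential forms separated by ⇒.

T ⇒ tTt   [T -> t T t]
tTt ⇒ tpTpt   [T -> p T p]
tpTpt ⇒ tppTppt   [T -> p T p]
tppTppt ⇒ tppppt   [T -> ε]

T ⇒ tTt ⇒ tpTpt ⇒ tppTppt ⇒ tppppt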